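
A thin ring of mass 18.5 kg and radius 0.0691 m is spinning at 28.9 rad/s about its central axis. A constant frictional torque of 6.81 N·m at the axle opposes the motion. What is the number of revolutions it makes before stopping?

I = MR² = (18.5)(0.0691)² = 0.08833 kg·m².
The net torque has magnitude 6.81 N·m, opposing ω.
|α| = τ/I = 6.810/0.08833 = 77.09 rad/s² (deceleration).
ω² = ω₀² − 2|α|θ with ω = 0 ⇒ θ = ω₀²/(2|α|) = 5.417 rad = 0.8621 rev.

≈ 0.862 revolutions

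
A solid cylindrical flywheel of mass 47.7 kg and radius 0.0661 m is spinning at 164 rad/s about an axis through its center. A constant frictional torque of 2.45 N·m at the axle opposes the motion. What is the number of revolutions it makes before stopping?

I = ½MR² = (1/2)(47.7)(0.0661)² = 0.1042 kg·m².
The net torque has magnitude 2.45 N·m, opposing ω.
|α| = τ/I = 2.450/0.1042 = 23.51 rad/s² (deceleration).
ω² = ω₀² − 2|α|θ with ω = 0 ⇒ θ = ω₀²/(2|α|) = 572.0 rad = 91.03 rev.

≈ 91.0 revolutions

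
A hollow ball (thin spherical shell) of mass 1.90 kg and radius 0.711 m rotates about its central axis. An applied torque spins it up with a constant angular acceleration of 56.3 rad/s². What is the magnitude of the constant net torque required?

I = (2/3)MR² = (2/3)(1.90)(0.711)² = 0.6403 kg·m².
τ = Iα = (0.6403)(56.30) = 36.05 N·m.

τ ≈ 36.1 N·m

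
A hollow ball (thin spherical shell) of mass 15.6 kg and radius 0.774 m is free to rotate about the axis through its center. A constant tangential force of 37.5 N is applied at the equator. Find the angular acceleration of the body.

α ≈ 4.66 rad/s²

I = (2/3)MR² = (2/3)(15.6)(0.774)² = 6.230 kg·m².
τ = F R = (37.5)(0.774) = 29.03 N·m.
Newton's second law for rotation, τ = Iα, gives α = τ/I = 29.03/6.230 = 4.659 rad/s².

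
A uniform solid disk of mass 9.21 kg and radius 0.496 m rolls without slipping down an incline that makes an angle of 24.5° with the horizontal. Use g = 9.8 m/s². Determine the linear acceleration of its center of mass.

Translation along the incline: Mg sinθ − f = Ma.
Rotation about the center: fR = Iα with I = ½MR². No-slip gives a = αR, so f = (I/R²)a = (1/2)M a.
Substituting: Mg sinθ = (1 + 0.5000)Ma, so a = g sinθ/(1 + 0.5000) = (9.8) sin 24.5° / 1.500 = 2.709 m/s².

a ≈ 2.71 m/s²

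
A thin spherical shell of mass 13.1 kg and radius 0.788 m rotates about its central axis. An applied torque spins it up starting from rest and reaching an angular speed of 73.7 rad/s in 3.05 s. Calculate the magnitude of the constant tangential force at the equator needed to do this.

F ≈ 166 N

I = (2/3)MR² = (2/3)(13.1)(0.788)² = 5.423 kg·m².
α = Δω/Δt = (73.7 − 0)/3.05 = 24.16 rad/s².
The required torque is τ = Iα = (5.423)(24.16) = 131.0 N·m.
A tangential force at the equator gives τ = FR, so F = τ/R = 131.0/0.788 = 166.3 N.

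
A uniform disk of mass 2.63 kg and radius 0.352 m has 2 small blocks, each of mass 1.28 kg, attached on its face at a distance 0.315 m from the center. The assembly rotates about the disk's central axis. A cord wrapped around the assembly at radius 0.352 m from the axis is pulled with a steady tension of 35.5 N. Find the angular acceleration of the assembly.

α ≈ 30.0 rad/s²

I_disk = ½MR² = ½(2.63)(0.352)² = 0.1629 kg·m².
I_blocks = 2·m·r² = 2(1.28)(0.315)² = 0.2540 kg·m².
Total I = 0.4169 kg·m².
τ = F r = (35.5)(0.352) = 12.50 N·m.
α = τ/I = 12.50/0.4169 = 29.97 rad/s².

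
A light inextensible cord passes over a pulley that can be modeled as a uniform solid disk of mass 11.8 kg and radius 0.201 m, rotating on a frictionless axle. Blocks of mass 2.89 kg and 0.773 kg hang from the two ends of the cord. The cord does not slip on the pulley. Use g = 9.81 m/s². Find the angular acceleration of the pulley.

I = ½MR² = (1/2)(11.8)(0.201)² = 0.2384 kg·m².
Heavier block: m₁g − T₁ = m₁a. Lighter block: T₂ − m₂g = m₂a.
Pulley: (T₁ − T₂)R = Iα = I(a/R), so T₁ − T₂ = (I/R²)a = (1/2)M_p a = 5.900·a.
Adding the three: (m₁ − m₂)g = (m₁ + m₂ + 5.900)a, so a = (2.89 − 0.773)(9.81)/(2.89 + 0.773 + 5.900) = 2.172 m/s².
α = a/R = 2.172/0.201 = 10.80 rad/s².

α ≈ 10.8 rad/s²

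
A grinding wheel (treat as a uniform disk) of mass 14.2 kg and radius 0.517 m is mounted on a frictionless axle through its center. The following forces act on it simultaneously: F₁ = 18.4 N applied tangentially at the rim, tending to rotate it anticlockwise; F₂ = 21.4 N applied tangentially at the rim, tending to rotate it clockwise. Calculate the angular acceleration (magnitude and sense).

I = ½MR² = (1/2)(14.2)(0.517)² = 1.898 kg·m².
Taking anticlockwise as positive: τ₁ = +(18.4)(0.517) = +9.513 N·m; τ₂ = −(21.4)(0.517) = −11.06 N·m.
Net torque τ = -1.551 N·m.
α = τ/I = -1.551/1.898 = -0.8173 rad/s².

α ≈ 0.817 rad/s², clockwise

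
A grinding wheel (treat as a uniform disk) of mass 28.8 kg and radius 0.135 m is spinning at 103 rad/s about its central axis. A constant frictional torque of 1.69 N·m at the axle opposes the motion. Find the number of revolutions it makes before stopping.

≈ 131 revolutions

I = ½MR² = (1/2)(28.8)(0.135)² = 0.2624 kg·m².
The net torque has magnitude 1.69 N·m, opposing ω.
|α| = τ/I = 1.690/0.2624 = 6.440 rad/s² (deceleration).
ω² = ω₀² − 2|α|θ with ω = 0 ⇒ θ = ω₀²/(2|α|) = 823.7 rad = 131.1 rev.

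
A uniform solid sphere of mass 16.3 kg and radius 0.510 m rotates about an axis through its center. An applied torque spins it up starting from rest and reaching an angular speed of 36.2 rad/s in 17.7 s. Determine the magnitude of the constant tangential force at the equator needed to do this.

F ≈ 6.80 N

I = (2/5)MR² = (2/5)(16.3)(0.510)² = 1.696 kg·m².
α = Δω/Δt = (36.2 − 0)/17.7 = 2.045 rad/s².
The required torque is τ = Iα = (1.696)(2.045) = 3.468 N·m.
A tangential force at the equator gives τ = FR, so F = τ/R = 3.468/0.510 = 6.801 N.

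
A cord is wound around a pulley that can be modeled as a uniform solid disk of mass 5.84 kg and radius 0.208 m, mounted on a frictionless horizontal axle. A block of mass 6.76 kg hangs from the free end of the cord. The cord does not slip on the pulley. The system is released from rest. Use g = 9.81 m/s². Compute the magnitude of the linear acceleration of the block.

I = ½MR² = (1/2)(5.84)(0.208)² = 0.1263 kg·m².
Block: mg − T = ma. Pulley: TR = Iα. No-slip: a = αR, so T = (I/R²)a = 2.920·a.
Then mg = (m + 2.920)a, so a = (6.76)(9.81)/(6.76 + 2.920) = 6.851 m/s².

a ≈ 6.85 m/s²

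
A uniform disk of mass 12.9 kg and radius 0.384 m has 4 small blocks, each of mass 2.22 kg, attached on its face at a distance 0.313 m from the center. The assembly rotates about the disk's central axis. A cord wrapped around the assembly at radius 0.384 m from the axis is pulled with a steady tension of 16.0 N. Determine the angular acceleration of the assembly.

α ≈ 3.37 rad/s²

I_disk = ½MR² = ½(12.9)(0.384)² = 0.9511 kg·m².
I_blocks = 4·m·r² = 4(2.22)(0.313)² = 0.8700 kg·m².
Total I = 1.821 kg·m².
τ = F r = (16.0)(0.384) = 6.144 N·m.
α = τ/I = 6.144/1.821 = 3.374 rad/s².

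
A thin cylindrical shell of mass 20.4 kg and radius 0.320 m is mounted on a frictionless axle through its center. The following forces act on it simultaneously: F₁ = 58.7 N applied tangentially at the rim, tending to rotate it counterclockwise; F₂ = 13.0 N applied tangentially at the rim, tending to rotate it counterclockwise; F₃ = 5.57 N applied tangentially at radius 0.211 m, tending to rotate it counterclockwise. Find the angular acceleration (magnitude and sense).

α ≈ 11.5 rad/s², counterclockwise

I = MR² = (20.4)(0.320)² = 2.089 kg·m².
Taking counterclockwise as positive: τ₁ = +(58.7)(0.320) = +18.78 N·m; τ₂ = +(13.0)(0.320) = +4.160 N·m; τ₃ = +(5.57)(0.211) = +1.175 N·m.
Net torque τ = 24.12 N·m.
α = τ/I = 24.12/2.089 = 11.55 rad/s².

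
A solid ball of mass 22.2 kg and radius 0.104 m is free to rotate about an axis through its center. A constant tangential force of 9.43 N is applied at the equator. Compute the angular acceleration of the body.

α ≈ 10.2 rad/s²

I = (2/5)MR² = (2/5)(22.2)(0.104)² = 0.09605 kg·m².
τ = F R = (9.43)(0.104) = 0.9807 N·m.
From τ = Iα: α = 0.9807/0.09605 = 10.21 rad/s².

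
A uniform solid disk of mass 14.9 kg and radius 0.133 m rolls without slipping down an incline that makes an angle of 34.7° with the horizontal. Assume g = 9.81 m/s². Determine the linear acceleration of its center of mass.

a ≈ 3.72 m/s²

Translation along the incline: Mg sinθ − f = Ma.
Rotation about the center: fR = Iα with I = ½MR². No-slip gives a = αR, so f = (I/R²)a = (1/2)M a.
Substituting: Mg sinθ = (1 + 0.5000)Ma, so a = g sinθ/(1 + 0.5000) = (9.81) sin 34.7° / 1.500 = 3.723 m/s².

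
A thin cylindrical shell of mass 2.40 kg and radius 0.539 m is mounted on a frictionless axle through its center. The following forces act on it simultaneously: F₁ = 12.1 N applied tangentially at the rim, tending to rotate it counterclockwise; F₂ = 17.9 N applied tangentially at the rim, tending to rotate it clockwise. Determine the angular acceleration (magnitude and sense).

I = MR² = (2.40)(0.539)² = 0.6973 kg·m².
Taking counterclockwise as positive: τ₁ = +(12.1)(0.539) = +6.522 N·m; τ₂ = −(17.9)(0.539) = −9.648 N·m.
Net torque τ = -3.126 N·m.
α = τ/I = -3.126/0.6973 = -4.484 rad/s².

α ≈ 4.48 rad/s², clockwise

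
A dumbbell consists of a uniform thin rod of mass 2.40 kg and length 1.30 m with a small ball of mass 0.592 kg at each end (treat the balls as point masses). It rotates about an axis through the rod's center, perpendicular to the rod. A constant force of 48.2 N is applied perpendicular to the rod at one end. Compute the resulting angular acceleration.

α ≈ 37.4 rad/s²

I_rod = (1/12)ML² = (1/12)(2.40)(1.30)² = 0.3380 kg·m².
I_balls = 2·m·(L/2)² = 2(0.592)(0.6500)² = 0.5002 kg·m².
Total I = 0.8382 kg·m².
τ = F·(L/2) = (48.2)(0.650) = 31.33 N·m.
α = τ/I = 31.33/0.8382 = 37.38 rad/s².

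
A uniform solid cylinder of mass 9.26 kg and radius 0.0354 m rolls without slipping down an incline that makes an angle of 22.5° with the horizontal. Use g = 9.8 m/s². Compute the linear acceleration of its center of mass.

a ≈ 2.50 m/s²

Translation along the incline: Mg sinθ − f = Ma.
Rotation about the center: fR = Iα with I = ½MR². No-slip gives a = αR, so f = (I/R²)a = (1/2)M a.
Substituting: Mg sinθ = (1 + 0.5000)Ma, so a = g sinθ/(1 + 0.5000) = (9.8) sin 22.5° / 1.500 = 2.500 m/s².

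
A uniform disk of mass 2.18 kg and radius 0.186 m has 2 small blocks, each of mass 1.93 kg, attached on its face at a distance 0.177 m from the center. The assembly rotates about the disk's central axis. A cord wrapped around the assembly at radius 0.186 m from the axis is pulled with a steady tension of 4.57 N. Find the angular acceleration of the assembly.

I_disk = ½MR² = ½(2.18)(0.186)² = 0.03771 kg·m².
I_blocks = 2·m·r² = 2(1.93)(0.177)² = 0.1209 kg·m².
Total I = 0.1586 kg·m².
τ = F r = (4.57)(0.186) = 0.8500 N·m.
α = τ/I = 0.8500/0.1586 = 5.358 rad/s².

α ≈ 5.36 rad/s²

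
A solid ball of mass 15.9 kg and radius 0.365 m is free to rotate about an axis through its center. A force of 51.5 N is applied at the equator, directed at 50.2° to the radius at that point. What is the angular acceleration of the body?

α ≈ 17.0 rad/s²

I = (2/5)MR² = (2/5)(15.9)(0.365)² = 0.8473 kg·m².
Only the tangential component produces torque: τ = F R sinθ = (51.5)(0.365) sin 50.2° = 14.44 N·m.
Newton's second law for rotation, τ = Iα, gives α = τ/I = 14.44/0.8473 = 17.04 rad/s².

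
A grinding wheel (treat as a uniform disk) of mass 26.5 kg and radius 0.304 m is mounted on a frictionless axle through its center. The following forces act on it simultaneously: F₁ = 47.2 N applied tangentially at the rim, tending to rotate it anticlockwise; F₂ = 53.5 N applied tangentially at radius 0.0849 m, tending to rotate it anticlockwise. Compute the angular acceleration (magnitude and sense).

α ≈ 15.4 rad/s², anticlockwise

I = ½MR² = (1/2)(26.5)(0.304)² = 1.225 kg·m².
Taking anticlockwise as positive: τ₁ = +(47.2)(0.304) = +14.35 N·m; τ₂ = +(53.5)(0.0849) = +4.542 N·m.
Net torque τ = 18.89 N·m.
α = τ/I = 18.89/1.225 = 15.43 rad/s².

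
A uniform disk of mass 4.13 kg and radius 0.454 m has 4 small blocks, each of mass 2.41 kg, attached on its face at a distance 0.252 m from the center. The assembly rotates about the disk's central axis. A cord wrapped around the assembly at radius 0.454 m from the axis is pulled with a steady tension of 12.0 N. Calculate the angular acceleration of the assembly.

α ≈ 5.25 rad/s²

I_disk = ½MR² = ½(4.13)(0.454)² = 0.4256 kg·m².
I_blocks = 4·m·r² = 4(2.41)(0.252)² = 0.6122 kg·m².
Total I = 1.038 kg·m².
τ = F r = (12.0)(0.454) = 5.448 N·m.
α = τ/I = 5.448/1.038 = 5.250 rad/s².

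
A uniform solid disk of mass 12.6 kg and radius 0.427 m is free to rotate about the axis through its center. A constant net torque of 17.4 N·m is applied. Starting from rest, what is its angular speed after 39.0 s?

ω ≈ 591 rad/s

I = ½MR² = (1/2)(12.6)(0.427)² = 1.149 kg·m².
α = τ/I = 17.4/1.149 = 15.15 rad/s².
ω = ω₀ + αt = 0 + (15.15)(39.0) = 590.8 rad/s.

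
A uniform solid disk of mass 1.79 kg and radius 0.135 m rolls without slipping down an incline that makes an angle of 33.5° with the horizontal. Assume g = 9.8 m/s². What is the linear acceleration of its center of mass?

a ≈ 3.61 m/s²

Translation along the incline: Mg sinθ − f = Ma.
Rotation about the center: fR = Iα with I = ½MR². No-slip gives a = αR, so f = (I/R²)a = (1/2)M a.
Substituting: Mg sinθ = (1 + 0.5000)Ma, so a = g sinθ/(1 + 0.5000) = (9.8) sin 33.5° / 1.500 = 3.606 m/s².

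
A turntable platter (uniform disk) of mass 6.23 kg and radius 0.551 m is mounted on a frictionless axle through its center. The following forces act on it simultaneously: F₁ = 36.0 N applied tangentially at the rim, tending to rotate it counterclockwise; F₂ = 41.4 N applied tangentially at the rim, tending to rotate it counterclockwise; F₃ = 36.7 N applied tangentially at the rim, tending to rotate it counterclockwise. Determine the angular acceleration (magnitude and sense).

α ≈ 66.5 rad/s², counterclockwise

I = ½MR² = (1/2)(6.23)(0.551)² = 0.9457 kg·m².
Taking counterclockwise as positive: τ₁ = +(36.0)(0.551) = +19.84 N·m; τ₂ = +(41.4)(0.551) = +22.81 N·m; τ₃ = +(36.7)(0.551) = +20.22 N·m.
Net torque τ = 62.87 N·m.
α = τ/I = 62.87/0.9457 = 66.48 rad/s².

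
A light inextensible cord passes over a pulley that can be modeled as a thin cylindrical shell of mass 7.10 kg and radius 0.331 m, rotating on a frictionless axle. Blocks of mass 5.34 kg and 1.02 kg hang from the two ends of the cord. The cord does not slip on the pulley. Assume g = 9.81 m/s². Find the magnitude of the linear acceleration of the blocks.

I = MR² = (7.10)(0.331)² = 0.7779 kg·m².
Heavier block: m₁g − T₁ = m₁a. Lighter block: T₂ − m₂g = m₂a.
Pulley: (T₁ − T₂)R = Iα = I(a/R), so T₁ − T₂ = (I/R²)a = 1·M_p a = 7.100·a.
Adding the three: (m₁ − m₂)g = (m₁ + m₂ + 7.100)a, so a = (5.34 − 1.02)(9.81)/(5.34 + 1.02 + 7.100) = 3.149 m/s².

a ≈ 3.15 m/s²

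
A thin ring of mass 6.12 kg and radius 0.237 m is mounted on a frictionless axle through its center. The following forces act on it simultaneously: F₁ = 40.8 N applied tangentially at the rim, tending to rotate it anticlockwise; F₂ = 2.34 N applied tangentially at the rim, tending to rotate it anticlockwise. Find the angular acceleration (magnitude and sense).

I = MR² = (6.12)(0.237)² = 0.3438 kg·m².
Taking anticlockwise as positive: τ₁ = +(40.8)(0.237) = +9.670 N·m; τ₂ = +(2.34)(0.237) = +0.5546 N·m.
Net torque τ = 10.22 N·m.
α = τ/I = 10.22/0.3438 = 29.74 rad/s².

α ≈ 29.7 rad/s², anticlockwise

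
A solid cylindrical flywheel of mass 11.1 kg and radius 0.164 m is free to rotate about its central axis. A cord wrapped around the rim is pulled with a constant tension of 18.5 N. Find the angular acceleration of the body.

α ≈ 20.3 rad/s²

I = ½MR² = (1/2)(11.1)(0.164)² = 0.1493 kg·m².
τ = F R = (18.5)(0.164) = 3.034 N·m.
Newton's second law for rotation, τ = Iα, gives α = τ/I = 3.034/0.1493 = 20.33 rad/s².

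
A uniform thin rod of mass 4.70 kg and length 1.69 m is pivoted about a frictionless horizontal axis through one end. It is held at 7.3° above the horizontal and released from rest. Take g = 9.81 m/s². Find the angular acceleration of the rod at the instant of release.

α ≈ 8.64 rad/s²

About the pivot, I = (1/3)ML² = (1/3)(4.70)(1.69)² = 4.475 kg·m².
The weight acts at the center, a distance L/2 = 0.8450 m from the pivot; τ = Mg(L/2) cos 7.3° = 38.64 N·m.
α = τ/I = 38.64/4.475 = 8.637 rad/s².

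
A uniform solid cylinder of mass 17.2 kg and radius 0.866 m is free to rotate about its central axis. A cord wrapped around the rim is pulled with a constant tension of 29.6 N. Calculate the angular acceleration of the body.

I = ½MR² = (1/2)(17.2)(0.866)² = 6.450 kg·m².
τ = F R = (29.6)(0.866) = 25.63 N·m.
Newton's second law for rotation, τ = Iα, gives α = τ/I = 25.63/6.450 = 3.974 rad/s².

α ≈ 3.97 rad/s²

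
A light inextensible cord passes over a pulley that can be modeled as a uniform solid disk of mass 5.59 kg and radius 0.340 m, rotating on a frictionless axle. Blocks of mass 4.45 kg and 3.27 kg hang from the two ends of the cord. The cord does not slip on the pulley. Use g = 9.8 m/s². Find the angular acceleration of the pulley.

α ≈ 3.23 rad/s²

I = ½MR² = (1/2)(5.59)(0.340)² = 0.3231 kg·m².
Heavier block: m₁g − T₁ = m₁a. Lighter block: T₂ − m₂g = m₂a.
Pulley: (T₁ − T₂)R = Iα = I(a/R), so T₁ − T₂ = (I/R²)a = (1/2)M_p a = 2.795·a.
Adding the three: (m₁ − m₂)g = (m₁ + m₂ + 2.795)a, so a = (4.45 − 3.27)(9.8)/(4.45 + 3.27 + 2.795) = 1.100 m/s².
α = a/R = 1.100/0.340 = 3.235 rad/s².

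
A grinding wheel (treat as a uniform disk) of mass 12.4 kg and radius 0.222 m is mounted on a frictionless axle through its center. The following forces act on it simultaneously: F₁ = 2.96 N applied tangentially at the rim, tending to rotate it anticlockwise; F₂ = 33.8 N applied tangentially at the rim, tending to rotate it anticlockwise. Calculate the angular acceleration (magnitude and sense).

α ≈ 26.7 rad/s², anticlockwise

I = ½MR² = (1/2)(12.4)(0.222)² = 0.3056 kg·m².
Taking anticlockwise as positive: τ₁ = +(2.96)(0.222) = +0.6571 N·m; τ₂ = +(33.8)(0.222) = +7.504 N·m.
Net torque τ = 8.161 N·m.
α = τ/I = 8.161/0.3056 = 26.71 rad/s².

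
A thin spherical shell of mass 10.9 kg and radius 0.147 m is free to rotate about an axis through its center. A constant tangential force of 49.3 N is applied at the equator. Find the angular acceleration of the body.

α ≈ 46.2 rad/s²

I = (2/3)MR² = (2/3)(10.9)(0.147)² = 0.1570 kg·m².
τ = F R = (49.3)(0.147) = 7.247 N·m.
Newton's second law for rotation, τ = Iα, gives α = τ/I = 7.247/0.1570 = 46.15 rad/s².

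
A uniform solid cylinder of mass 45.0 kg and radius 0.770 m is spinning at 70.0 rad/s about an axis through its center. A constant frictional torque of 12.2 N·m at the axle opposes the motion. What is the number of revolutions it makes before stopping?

I = ½MR² = (1/2)(45.0)(0.770)² = 13.34 kg·m².
The net torque has magnitude 12.2 N·m, opposing ω.
|α| = τ/I = 12.20/13.34 = 0.9145 rad/s² (deceleration).
ω² = ω₀² − 2|α|θ with ω = 0 ⇒ θ = ω₀²/(2|α|) = 2679 rad = 426.4 rev.

≈ 426 revolutions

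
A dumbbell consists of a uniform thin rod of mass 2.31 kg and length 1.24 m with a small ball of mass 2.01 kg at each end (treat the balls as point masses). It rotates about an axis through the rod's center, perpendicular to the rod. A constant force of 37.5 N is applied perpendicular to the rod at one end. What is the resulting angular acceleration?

I_rod = (1/12)ML² = (1/12)(2.31)(1.24)² = 0.2960 kg·m².
I_balls = 2·m·(L/2)² = 2(2.01)(0.6200)² = 1.545 kg·m².
Total I = 1.841 kg·m².
τ = F·(L/2) = (37.5)(0.620) = 23.25 N·m.
α = τ/I = 23.25/1.841 = 12.63 rad/s².

α ≈ 12.6 rad/s²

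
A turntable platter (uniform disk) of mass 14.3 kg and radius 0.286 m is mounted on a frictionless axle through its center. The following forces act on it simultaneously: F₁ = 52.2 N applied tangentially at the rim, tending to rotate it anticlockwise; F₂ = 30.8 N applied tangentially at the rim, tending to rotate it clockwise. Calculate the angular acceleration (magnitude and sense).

I = ½MR² = (1/2)(14.3)(0.286)² = 0.5848 kg·m².
Taking anticlockwise as positive: τ₁ = +(52.2)(0.286) = +14.93 N·m; τ₂ = −(30.8)(0.286) = −8.809 N·m.
Net torque τ = 6.120 N·m.
α = τ/I = 6.120/0.5848 = 10.47 rad/s².

α ≈ 10.5 rad/s², anticlockwise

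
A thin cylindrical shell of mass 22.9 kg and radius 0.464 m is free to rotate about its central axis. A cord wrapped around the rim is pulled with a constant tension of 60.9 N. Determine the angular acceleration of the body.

I = MR² = (22.9)(0.464)² = 4.930 kg·m².
τ = F R = (60.9)(0.464) = 28.26 N·m.
From τ = Iα: α = 28.26/4.930 = 5.731 rad/s².

α ≈ 5.73 rad/s²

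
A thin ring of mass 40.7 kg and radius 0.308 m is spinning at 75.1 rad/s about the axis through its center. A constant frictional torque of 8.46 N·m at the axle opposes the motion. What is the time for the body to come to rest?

I = MR² = (40.7)(0.308)² = 3.861 kg·m².
The net torque has magnitude 8.46 N·m, opposing ω.
|α| = τ/I = 8.460/3.861 = 2.191 rad/s² (deceleration).
0 = ω₀ − |α|t ⇒ t = ω₀/|α| = 75.1/2.191 = 34.27 s.

t ≈ 34.3 s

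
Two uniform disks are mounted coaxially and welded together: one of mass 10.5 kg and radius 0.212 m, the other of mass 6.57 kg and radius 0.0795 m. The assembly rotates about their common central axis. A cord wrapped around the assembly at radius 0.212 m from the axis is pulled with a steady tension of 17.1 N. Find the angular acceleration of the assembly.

α ≈ 14.1 rad/s²

I = ½M₁R₁² + ½M₂R₂² = ½(10.5)(0.212)² + ½(6.57)(0.0795)² = 0.2567 kg·m².
τ = F r = (17.1)(0.212) = 3.625 N·m.
α = τ/I = 3.625/0.2567 = 14.12 rad/s².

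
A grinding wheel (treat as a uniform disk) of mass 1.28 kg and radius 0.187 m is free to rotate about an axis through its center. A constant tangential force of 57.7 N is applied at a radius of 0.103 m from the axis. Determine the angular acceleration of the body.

I = ½MR² = (1/2)(1.28)(0.187)² = 0.02238 kg·m².
τ = F·r = (57.7)(0.103) = 5.943 N·m.
Newton's second law for rotation, τ = Iα, gives α = τ/I = 5.943/0.02238 = 265.6 rad/s².

α ≈ 266 rad/s²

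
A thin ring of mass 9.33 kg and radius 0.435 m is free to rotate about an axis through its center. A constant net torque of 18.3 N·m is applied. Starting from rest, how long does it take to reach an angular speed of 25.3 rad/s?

t ≈ 2.44 s

I = MR² = (9.33)(0.435)² = 1.765 kg·m².
α = τ/I = 18.3/1.765 = 10.37 rad/s².
ω = αt ⇒ t = ω/α = 25.3/10.37 = 2.441 s.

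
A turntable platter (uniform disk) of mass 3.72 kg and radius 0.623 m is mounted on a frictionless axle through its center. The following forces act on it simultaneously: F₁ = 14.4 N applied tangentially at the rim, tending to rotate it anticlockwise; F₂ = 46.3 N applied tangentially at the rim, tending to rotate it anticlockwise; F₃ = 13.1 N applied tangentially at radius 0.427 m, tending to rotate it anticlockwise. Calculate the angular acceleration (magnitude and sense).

I = ½MR² = (1/2)(3.72)(0.623)² = 0.7219 kg·m².
Taking anticlockwise as positive: τ₁ = +(14.4)(0.623) = +8.971 N·m; τ₂ = +(46.3)(0.623) = +28.84 N·m; τ₃ = +(13.1)(0.427) = +5.594 N·m.
Net torque τ = 43.41 N·m.
α = τ/I = 43.41/0.7219 = 60.13 rad/s².

α ≈ 60.1 rad/s², anticlockwise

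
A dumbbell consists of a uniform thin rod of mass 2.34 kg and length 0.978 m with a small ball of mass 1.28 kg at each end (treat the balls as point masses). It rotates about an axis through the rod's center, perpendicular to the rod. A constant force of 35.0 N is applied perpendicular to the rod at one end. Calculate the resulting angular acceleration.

I_rod = (1/12)ML² = (1/12)(2.34)(0.978)² = 0.1865 kg·m².
I_balls = 2·m·(L/2)² = 2(1.28)(0.4890)² = 0.6121 kg·m².
Total I = 0.7987 kg·m².
τ = F·(L/2) = (35.0)(0.489) = 17.11 N·m.
α = τ/I = 17.11/0.7987 = 21.43 rad/s².

α ≈ 21.4 rad/s²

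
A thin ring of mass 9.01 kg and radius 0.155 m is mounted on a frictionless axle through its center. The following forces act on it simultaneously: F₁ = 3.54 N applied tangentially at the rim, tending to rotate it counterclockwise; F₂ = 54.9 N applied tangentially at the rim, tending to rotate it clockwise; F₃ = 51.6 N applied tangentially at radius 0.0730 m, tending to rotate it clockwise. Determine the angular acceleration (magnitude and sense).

I = MR² = (9.01)(0.155)² = 0.2165 kg·m².
Taking counterclockwise as positive: τ₁ = +(3.54)(0.155) = +0.5487 N·m; τ₂ = −(54.9)(0.155) = −8.509 N·m; τ₃ = −(51.6)(0.0730) = −3.767 N·m.
Net torque τ = -11.73 N·m.
α = τ/I = -11.73/0.2165 = -54.18 rad/s².

α ≈ 54.2 rad/s², clockwise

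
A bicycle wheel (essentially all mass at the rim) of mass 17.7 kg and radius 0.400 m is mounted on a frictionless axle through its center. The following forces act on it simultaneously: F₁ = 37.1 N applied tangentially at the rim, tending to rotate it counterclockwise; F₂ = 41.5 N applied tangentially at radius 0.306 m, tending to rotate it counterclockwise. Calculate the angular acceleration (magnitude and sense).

α ≈ 9.72 rad/s², counterclockwise

I = MR² = (17.7)(0.400)² = 2.832 kg·m².
Taking counterclockwise as positive: τ₁ = +(37.1)(0.400) = +14.84 N·m; τ₂ = +(41.5)(0.306) = +12.70 N·m.
Net torque τ = 27.54 N·m.
α = τ/I = 27.54/2.832 = 9.724 rad/s².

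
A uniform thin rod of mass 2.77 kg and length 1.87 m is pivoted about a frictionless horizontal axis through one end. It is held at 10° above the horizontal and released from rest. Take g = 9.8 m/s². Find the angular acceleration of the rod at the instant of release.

About the pivot, I = (1/3)ML² = (1/3)(2.77)(1.87)² = 3.229 kg·m².
The weight acts at the center, a distance L/2 = 0.9350 m from the pivot; τ = Mg(L/2) cos 10° = 25.00 N·m.
α = τ/I = 25.00/3.229 = 7.742 rad/s².

α ≈ 7.74 rad/s²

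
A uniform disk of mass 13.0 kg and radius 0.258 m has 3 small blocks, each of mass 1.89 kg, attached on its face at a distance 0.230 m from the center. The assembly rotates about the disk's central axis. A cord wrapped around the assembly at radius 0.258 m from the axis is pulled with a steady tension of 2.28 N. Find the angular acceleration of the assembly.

α ≈ 0.803 rad/s²

I_disk = ½MR² = ½(13.0)(0.258)² = 0.4327 kg·m².
I_blocks = 3·m·r² = 3(1.89)(0.230)² = 0.2999 kg·m².
Total I = 0.7326 kg·m².
τ = F r = (2.28)(0.258) = 0.5882 N·m.
α = τ/I = 0.5882/0.7326 = 0.8029 rad/s².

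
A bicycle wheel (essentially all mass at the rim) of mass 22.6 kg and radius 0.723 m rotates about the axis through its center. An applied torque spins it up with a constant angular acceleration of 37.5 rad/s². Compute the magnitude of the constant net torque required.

τ ≈ 443 N·m

I = MR² = (22.6)(0.723)² = 11.81 kg·m².
τ = Iα = (11.81)(37.50) = 443.0 N·m.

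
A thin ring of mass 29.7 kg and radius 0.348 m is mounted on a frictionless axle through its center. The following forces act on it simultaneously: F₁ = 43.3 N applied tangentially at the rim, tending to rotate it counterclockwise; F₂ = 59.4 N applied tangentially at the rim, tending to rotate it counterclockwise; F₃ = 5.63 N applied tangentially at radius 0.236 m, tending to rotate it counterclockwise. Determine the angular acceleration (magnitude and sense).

α ≈ 10.3 rad/s², counterclockwise

I = MR² = (29.7)(0.348)² = 3.597 kg·m².
Taking counterclockwise as positive: τ₁ = +(43.3)(0.348) = +15.07 N·m; τ₂ = +(59.4)(0.348) = +20.67 N·m; τ₃ = +(5.63)(0.236) = +1.329 N·m.
Net torque τ = 37.07 N·m.
α = τ/I = 37.07/3.597 = 10.31 rad/s².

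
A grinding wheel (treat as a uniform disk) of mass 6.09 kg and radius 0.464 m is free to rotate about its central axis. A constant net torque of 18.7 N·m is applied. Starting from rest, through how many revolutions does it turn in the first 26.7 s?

≈ 1620 revolutions

I = ½MR² = (1/2)(6.09)(0.464)² = 0.6556 kg·m².
α = τ/I = 18.7/0.6556 = 28.52 rad/s².
θ = ½αt² = ½(28.52)(26.7)² = 10170 rad.
Revolutions = θ/(2π) = 1618.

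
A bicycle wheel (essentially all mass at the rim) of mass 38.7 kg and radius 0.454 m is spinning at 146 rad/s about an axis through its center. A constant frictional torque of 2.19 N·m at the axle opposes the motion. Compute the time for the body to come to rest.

t ≈ 532 s

I = MR² = (38.7)(0.454)² = 7.977 kg·m².
The net torque has magnitude 2.19 N·m, opposing ω.
|α| = τ/I = 2.190/7.977 = 0.2745 rad/s² (deceleration).
0 = ω₀ − |α|t ⇒ t = ω₀/|α| = 146/0.2745 = 531.8 s.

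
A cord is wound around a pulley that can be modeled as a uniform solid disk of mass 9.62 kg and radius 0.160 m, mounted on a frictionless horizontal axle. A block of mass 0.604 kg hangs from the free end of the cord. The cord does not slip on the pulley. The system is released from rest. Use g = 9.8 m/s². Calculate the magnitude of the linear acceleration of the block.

a ≈ 1.09 m/s²

I = ½MR² = (1/2)(9.62)(0.160)² = 0.1231 kg·m².
Block: mg − T = ma. Pulley: TR = Iα. No-slip: a = αR, so T = (I/R²)a = 4.810·a.
Then mg = (m + 4.810)a, so a = (0.604)(9.8)/(0.604 + 4.810) = 1.093 m/s².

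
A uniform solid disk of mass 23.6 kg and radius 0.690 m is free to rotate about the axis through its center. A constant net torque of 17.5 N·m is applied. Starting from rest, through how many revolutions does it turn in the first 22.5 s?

≈ 125 revolutions

I = ½MR² = (1/2)(23.6)(0.690)² = 5.618 kg·m².
α = τ/I = 17.5/5.618 = 3.115 rad/s².
θ = ½αt² = ½(3.115)(22.5)² = 788.5 rad.
Revolutions = θ/(2π) = 125.5.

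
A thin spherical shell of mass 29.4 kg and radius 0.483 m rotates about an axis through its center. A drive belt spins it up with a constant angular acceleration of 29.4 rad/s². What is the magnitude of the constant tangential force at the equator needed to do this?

F ≈ 278 N

I = (2/3)MR² = (2/3)(29.4)(0.483)² = 4.572 kg·m².
The required torque is τ = Iα = (4.572)(29.40) = 134.4 N·m.
A tangential force at the equator gives τ = FR, so F = τ/R = 134.4/0.483 = 278.3 N.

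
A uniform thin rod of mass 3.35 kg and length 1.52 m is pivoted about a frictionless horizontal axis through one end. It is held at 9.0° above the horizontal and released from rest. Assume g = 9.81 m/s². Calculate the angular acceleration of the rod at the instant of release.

α ≈ 9.56 rad/s²

About the pivot, I = (1/3)ML² = (1/3)(3.35)(1.52)² = 2.580 kg·m².
The weight acts at the center, a distance L/2 = 0.7600 m from the pivot; τ = Mg(L/2) cos 9.0° = 24.67 N·m.
α = τ/I = 24.67/2.580 = 9.562 rad/s².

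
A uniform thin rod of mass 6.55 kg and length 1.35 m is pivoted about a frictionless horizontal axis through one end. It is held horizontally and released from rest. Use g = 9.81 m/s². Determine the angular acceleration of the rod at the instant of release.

α ≈ 10.9 rad/s²

About the pivot, I = (1/3)ML² = (1/3)(6.55)(1.35)² = 3.979 kg·m².
The weight acts at the center, a distance L/2 = 0.6750 m from the pivot; τ = Mg(L/2) = 43.37 N·m.
α = τ/I = 43.37/3.979 = 10.90 rad/s².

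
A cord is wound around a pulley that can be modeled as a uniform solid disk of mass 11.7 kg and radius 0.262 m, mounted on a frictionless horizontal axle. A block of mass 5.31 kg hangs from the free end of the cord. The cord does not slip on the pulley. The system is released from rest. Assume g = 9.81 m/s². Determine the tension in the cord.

T ≈ 27.3 N

I = ½MR² = (1/2)(11.7)(0.262)² = 0.4016 kg·m².
Block: mg − T = ma. Pulley: TR = Iα. No-slip: a = αR, so T = (I/R²)a = 5.850·a.
Then mg = (m + 5.850)a, so a = (5.31)(9.81)/(5.31 + 5.850) = 4.668 m/s².
T = 5.850·a = 27.31 N.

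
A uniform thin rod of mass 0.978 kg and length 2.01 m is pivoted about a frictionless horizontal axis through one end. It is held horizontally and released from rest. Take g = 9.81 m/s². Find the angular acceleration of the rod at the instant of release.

α ≈ 7.32 rad/s²

About the pivot, I = (1/3)ML² = (1/3)(0.978)(2.01)² = 1.317 kg·m².
The weight acts at the center, a distance L/2 = 1.005 m from the pivot; τ = Mg(L/2) = 9.642 N·m.
α = τ/I = 9.642/1.317 = 7.321 rad/s².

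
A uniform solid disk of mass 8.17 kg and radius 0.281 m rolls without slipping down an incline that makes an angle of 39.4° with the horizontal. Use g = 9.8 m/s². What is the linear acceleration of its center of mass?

a ≈ 4.15 m/s²

Translation along the incline: Mg sinθ − f = Ma.
Rotation about the center: fR = Iα with I = ½MR². No-slip gives a = αR, so f = (I/R²)a = (1/2)M a.
Substituting: Mg sinθ = (1 + 0.5000)Ma, so a = g sinθ/(1 + 0.5000) = (9.8) sin 39.4° / 1.500 = 4.147 m/s².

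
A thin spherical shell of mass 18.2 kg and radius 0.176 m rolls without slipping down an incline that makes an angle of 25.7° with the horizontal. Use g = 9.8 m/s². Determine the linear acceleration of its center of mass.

a ≈ 2.55 m/s²

Translation along the incline: Mg sinθ − f = Ma.
Rotation about the center: fR = Iα with I = (2/3)MR². No-slip gives a = αR, so f = (I/R²)a = (2/3)M a.
Substituting: Mg sinθ = (1 + 0.6667)Ma, so a = g sinθ/(1 + 0.6667) = (9.8) sin 25.7° / 1.667 = 2.550 m/s².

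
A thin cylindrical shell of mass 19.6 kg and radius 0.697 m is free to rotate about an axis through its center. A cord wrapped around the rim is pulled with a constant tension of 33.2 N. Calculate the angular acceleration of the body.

α ≈ 2.43 rad/s²

I = MR² = (19.6)(0.697)² = 9.522 kg·m².
τ = F R = (33.2)(0.697) = 23.14 N·m.
Newton's second law for rotation, τ = Iα, gives α = τ/I = 23.14/9.522 = 2.430 rad/s².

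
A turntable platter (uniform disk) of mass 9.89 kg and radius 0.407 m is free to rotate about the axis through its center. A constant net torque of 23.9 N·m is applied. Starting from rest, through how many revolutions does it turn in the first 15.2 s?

I = ½MR² = (1/2)(9.89)(0.407)² = 0.8191 kg·m².
α = τ/I = 23.9/0.8191 = 29.18 rad/s².
θ = ½αt² = ½(29.18)(15.2)² = 3371 rad.
Revolutions = θ/(2π) = 536.4.

≈ 536 revolutions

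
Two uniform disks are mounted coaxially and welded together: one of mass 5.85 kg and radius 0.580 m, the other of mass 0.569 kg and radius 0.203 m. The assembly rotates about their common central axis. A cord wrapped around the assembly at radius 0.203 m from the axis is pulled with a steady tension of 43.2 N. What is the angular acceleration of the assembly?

α ≈ 8.81 rad/s²

I = ½M₁R₁² + ½M₂R₂² = ½(5.85)(0.580)² + ½(0.569)(0.203)² = 0.9957 kg·m².
τ = F r = (43.2)(0.203) = 8.770 N·m.
α = τ/I = 8.770/0.9957 = 8.808 rad/s².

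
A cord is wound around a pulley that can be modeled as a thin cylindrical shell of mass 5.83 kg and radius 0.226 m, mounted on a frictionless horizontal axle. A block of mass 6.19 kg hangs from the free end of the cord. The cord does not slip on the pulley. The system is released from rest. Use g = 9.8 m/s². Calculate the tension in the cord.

I = MR² = (5.83)(0.226)² = 0.2978 kg·m².
Block: mg − T = ma. Pulley: TR = Iα. No-slip: a = αR, so T = (I/R²)a = 5.830·a.
Then mg = (m + 5.830)a, so a = (6.19)(9.8)/(6.19 + 5.830) = 5.047 m/s².
T = 5.830·a = 29.42 N.

T ≈ 29.4 N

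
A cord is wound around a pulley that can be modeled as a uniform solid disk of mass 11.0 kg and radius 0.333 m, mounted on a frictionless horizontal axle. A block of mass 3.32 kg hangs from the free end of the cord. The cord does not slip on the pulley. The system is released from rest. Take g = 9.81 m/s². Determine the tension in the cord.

T ≈ 20.3 N

I = ½MR² = (1/2)(11.0)(0.333)² = 0.6099 kg·m².
Block: mg − T = ma. Pulley: TR = Iα. No-slip: a = αR, so T = (I/R²)a = 5.500·a.
Then mg = (m + 5.500)a, so a = (3.32)(9.81)/(3.32 + 5.500) = 3.693 m/s².
T = 5.500·a = 20.31 N.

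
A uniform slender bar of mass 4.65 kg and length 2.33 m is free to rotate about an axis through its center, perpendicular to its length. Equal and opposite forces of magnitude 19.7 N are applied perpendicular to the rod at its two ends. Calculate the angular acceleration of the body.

I = (1/12)ML² = (1/12)(4.65)(2.33)² = 2.104 kg·m².
The couple gives τ = F·(L/2) + F·(L/2) = F L = (19.7)(2.33) = 45.90 N·m.
From τ = Iα: α = 45.90/2.104 = 21.82 rad/s².

α ≈ 21.8 rad/s²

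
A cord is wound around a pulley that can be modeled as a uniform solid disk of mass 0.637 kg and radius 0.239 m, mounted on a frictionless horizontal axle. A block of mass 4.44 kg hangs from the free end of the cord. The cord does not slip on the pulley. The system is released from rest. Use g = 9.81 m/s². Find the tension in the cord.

T ≈ 2.92 N

I = ½MR² = (1/2)(0.637)(0.239)² = 0.01819 kg·m².
Block: mg − T = ma. Pulley: TR = Iα. No-slip: a = αR, so T = (I/R²)a = 0.3185·a.
Then mg = (m + 0.3185)a, so a = (4.44)(9.81)/(4.44 + 0.3185) = 9.153 m/s².
T = 0.3185·a = 2.915 N.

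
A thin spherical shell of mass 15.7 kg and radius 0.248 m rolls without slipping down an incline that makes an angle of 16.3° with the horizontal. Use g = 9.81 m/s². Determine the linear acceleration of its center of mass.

Translation along the incline: Mg sinθ − f = Ma.
Rotation about the center: fR = Iα with I = (2/3)MR². No-slip gives a = αR, so f = (I/R²)a = (2/3)M a.
Substituting: Mg sinθ = (1 + 0.6667)Ma, so a = g sinθ/(1 + 0.6667) = (9.81) sin 16.3° / 1.667 = 1.652 m/s².

a ≈ 1.65 m/s²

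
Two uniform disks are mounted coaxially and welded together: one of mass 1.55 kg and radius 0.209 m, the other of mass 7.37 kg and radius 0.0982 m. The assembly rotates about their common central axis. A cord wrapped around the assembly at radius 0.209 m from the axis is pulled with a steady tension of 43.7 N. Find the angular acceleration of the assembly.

α ≈ 132 rad/s²

I = ½M₁R₁² + ½M₂R₂² = ½(1.55)(0.209)² + ½(7.37)(0.0982)² = 0.06939 kg·m².
τ = F r = (43.7)(0.209) = 9.133 N·m.
α = τ/I = 9.133/0.06939 = 131.6 rad/s².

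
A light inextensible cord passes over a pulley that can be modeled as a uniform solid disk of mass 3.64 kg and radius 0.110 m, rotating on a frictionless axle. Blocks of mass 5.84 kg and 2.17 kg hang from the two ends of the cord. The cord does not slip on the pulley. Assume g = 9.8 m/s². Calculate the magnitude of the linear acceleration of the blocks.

a ≈ 3.66 m/s²

I = ½MR² = (1/2)(3.64)(0.110)² = 0.02202 kg·m².
Heavier block: m₁g − T₁ = m₁a. Lighter block: T₂ − m₂g = m₂a.
Pulley: (T₁ − T₂)R = Iα = I(a/R), so T₁ − T₂ = (I/R²)a = (1/2)M_p a = 1.820·a.
Adding the three: (m₁ − m₂)g = (m₁ + m₂ + 1.820)a, so a = (5.84 − 2.17)(9.8)/(5.84 + 2.17 + 1.820) = 3.659 m/s².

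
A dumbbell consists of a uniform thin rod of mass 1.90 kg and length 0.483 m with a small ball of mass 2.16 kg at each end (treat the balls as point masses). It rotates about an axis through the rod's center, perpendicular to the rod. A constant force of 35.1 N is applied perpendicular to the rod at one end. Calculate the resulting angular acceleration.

α ≈ 29.3 rad/s²

I_rod = (1/12)ML² = (1/12)(1.90)(0.483)² = 0.03694 kg·m².
I_balls = 2·m·(L/2)² = 2(2.16)(0.2415)² = 0.2520 kg·m².
Total I = 0.2889 kg·m².
τ = F·(L/2) = (35.1)(0.241) = 8.477 N·m.
α = τ/I = 8.477/0.2889 = 29.34 rad/s².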